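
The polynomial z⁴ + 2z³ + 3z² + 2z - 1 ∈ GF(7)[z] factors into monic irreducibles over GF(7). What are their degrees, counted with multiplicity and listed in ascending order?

1, 1, 2

Write f(z) = z⁴ + 2z³ + 3z² + 2z - 1.
Linear factors from roots: (z - 1), (z + 2).
Complete factorization: f(z) = (z + 2)·(z - 1)·(z² + z - 3).
Factor degrees with multiplicity: 1 + 1 + 2 = 4.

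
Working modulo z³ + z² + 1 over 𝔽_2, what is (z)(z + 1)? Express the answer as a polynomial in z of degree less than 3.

z^2 + z

Multiply in 𝔽_2[z]: (z)·(z + 1) = z² + z.
Reduced: z² + z.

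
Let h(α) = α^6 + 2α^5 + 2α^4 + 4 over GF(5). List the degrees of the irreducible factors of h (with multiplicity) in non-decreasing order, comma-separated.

Roots in GF(5): h(0) = 4; h(1) = 4; h(2) = 4; h(3) = 1; h(4) = 0 → root.
Linear factors from roots: (α + 1).
Complete factorization: h(α) = (α + 1)·(α^2 + 3α + 3)·(α^3 + 3α^2 + 4α + 3).
Factor degrees with multiplicity: 1 + 2 + 3 = 6.

1, 2, 3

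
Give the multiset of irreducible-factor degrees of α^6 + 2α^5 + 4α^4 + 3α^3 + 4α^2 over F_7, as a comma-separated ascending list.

Write h(α) = α^6 + 2α^5 + 4α^4 + 3α^3 + 4α^2.
Linear factors from roots: (α), (α + 6), (α + 2).
Complete factorization: h(α) = (α)^2·(α + 2)^2·(α + 6)^2.
Factor degrees with multiplicity: 1 + 1 + 1 + 1 + 1 + 1 = 6.

1, 1, 1, 1, 1, 1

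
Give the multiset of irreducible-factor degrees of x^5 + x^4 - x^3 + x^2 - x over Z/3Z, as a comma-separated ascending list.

1, 1, 3

Write f(x) = x^5 + x^4 - x^3 + x^2 - x.
Roots in Z/3Z: f(0) = 0 → root; f(1) = 1; f(2) = 0 → root.
Linear factors from roots: (x), (x + 1).
Complete factorization: f(x) = (x)·(x + 1)·(x^3 - x - 1).
Factor degrees with multiplicity: 1 + 1 + 3 = 5.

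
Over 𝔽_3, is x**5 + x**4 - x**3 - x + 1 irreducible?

No

Write P(x) = x**5 + x**4 - x**3 - x + 1.
Check for roots in 𝔽_3: P(0) = 1; P(1) = 1; P(2) = 0 → root.
P(2) = 0, so (x − 2) divides P(x); P is reducible.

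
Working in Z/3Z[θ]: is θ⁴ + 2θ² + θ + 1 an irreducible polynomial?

No

Write m(θ) = θ⁴ + 2θ² + θ + 1.
Check for roots in Z/3Z: m(0) = 1; m(1) = 2; m(2) = 0 → root.
m(2) = 0, so (θ − 2) divides m(θ); m is reducible.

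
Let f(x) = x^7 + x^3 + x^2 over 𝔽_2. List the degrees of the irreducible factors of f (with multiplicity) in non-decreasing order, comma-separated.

Roots in 𝔽_2: f(0) = 0 → root; f(1) = 1.
Linear factors from roots: (x).
Complete factorization: f(x) = (x)^2·(x^2 + x + 1)·(x^3 + x^2 + 1).
Factor degrees with multiplicity: 1 + 1 + 2 + 3 = 7.

1, 1, 2, 3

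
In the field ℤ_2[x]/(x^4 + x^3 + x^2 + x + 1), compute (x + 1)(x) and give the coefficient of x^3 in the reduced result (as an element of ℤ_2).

0

Multiply in ℤ_2[x]: (x + 1)·(x) = x^2 + x.
Reduced: x^2 + x.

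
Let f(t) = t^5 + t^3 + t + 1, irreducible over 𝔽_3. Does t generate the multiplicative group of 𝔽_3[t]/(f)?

|GF(3^5)^×| = 3^5 − 1 = 242. Prime factorization: 242 = 2·11^2.
f is primitive ⇔ t has order 242 in GF(3)[t]/(f), i.e. t^(242/q) ≠ 1 for each prime q | 242.
t^(121) mod f = 2.
t^(22) mod f = t^4 + t^2 + 2.
None equal 1, so t has full order 242; f is primitive.

Yes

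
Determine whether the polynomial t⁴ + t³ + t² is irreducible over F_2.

Write m(t) = t⁴ + t³ + t².
Check for roots in F_2: m(0) = 0 → root; m(1) = 1.
m(0) = 0, so (t) divides m(t); m is reducible.

No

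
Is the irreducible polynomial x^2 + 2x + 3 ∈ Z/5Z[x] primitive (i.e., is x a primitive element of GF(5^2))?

Yes

Write f(x) = x^2 + 2x + 3.
|GF(5^2)^×| = 5^2 − 1 = 24. Prime factorization: 24 = 2^3·3.
f is primitive ⇔ x has order 24 in GF(5)[x]/(f), i.e. x^(24/q) ≠ 1 for each prime q | 24.
x^(12) mod f = 4.
x^(8) mod f = 4x + 1.
None equal 1, so x has full order 24; f is primitive.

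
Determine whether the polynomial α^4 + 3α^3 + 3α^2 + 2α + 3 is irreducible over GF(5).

Yes

Write m(α) = α^4 + 3α^3 + 3α^2 + 2α + 3.
Check for roots in GF(5): m(0) = 3; m(1) = 2; m(2) = 4; m(3) = 3; m(4) = 2.
No roots, so no linear factors.
Degree-2 irreducible divisors: test the 10 monic irreducibles of degree 2 over GF(5).
None of them divide m (all give nonzero remainder).
No irreducible factor of degree ≤ 2 exists, so m is irreducible over GF(5).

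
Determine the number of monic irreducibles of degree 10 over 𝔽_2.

99

x^(2^10) − x is the product of all monic irreducibles of degree dividing 10; Möbius inversion gives N = (1/10) Σ μ(10/d)·2^d.
Divisors of 10: 1, 2, 5, 10; μ(10/d) for each: 1, -1, -1, 1.
Σ = 2^1 − 2^2 − 2^5 + 2^10 = 990.
N = 990/10 = 99.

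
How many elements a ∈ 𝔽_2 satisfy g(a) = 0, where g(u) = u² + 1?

1

Evaluate at each of the 2 elements of 𝔽_2:
g(0) = 1; g(1) = 0 → root.
Roots: {1}.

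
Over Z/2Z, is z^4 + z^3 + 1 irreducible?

Write P(z) = z^4 + z^3 + 1.
Check for roots in Z/2Z: P(0) = 1; P(1) = 1.
No roots, so no linear factors.
Monic irreducibles of degree 2 over GF(2): z^2 + z + 1.
None of them divide P (all give nonzero remainder).
No irreducible factor of degree ≤ 2 exists, so P is irreducible over GF(2).

Yes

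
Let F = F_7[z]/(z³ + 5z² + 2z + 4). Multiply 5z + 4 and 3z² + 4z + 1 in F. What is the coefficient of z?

5

Multiply in F_7[z]: (5z + 4)·(3z² + 4z + 1) = z³ + 4z² + 4.
Reduce using z³ ≡ 2z² + 5z + 3 (mod z³ + 5z² + 2z + 4).
Reduced: 6z² + 5z.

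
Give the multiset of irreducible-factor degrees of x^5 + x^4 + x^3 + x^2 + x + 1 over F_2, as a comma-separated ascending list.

Write h(x) = x^5 + x^4 + x^3 + x^2 + x + 1.
Roots in F_2: h(0) = 1; h(1) = 0 → root.
Linear factors from roots: (x + 1).
Complete factorization: h(x) = (x + 1)·(x^2 + x + 1)^2.
Factor degrees with multiplicity: 1 + 2 + 2 = 5.

1, 2, 2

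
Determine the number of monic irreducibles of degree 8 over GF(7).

720300

x^(7^8) − x is the product of all monic irreducibles of degree dividing 8; Möbius inversion gives N = (1/8) Σ μ(8/d)·7^d.
Divisors of 8: 1, 2, 4, 8; μ(8/d) for each: 0, 0, -1, 1.
Σ = − 7^4 + 7^8 = 5762400.
N = 5762400/8 = 720300.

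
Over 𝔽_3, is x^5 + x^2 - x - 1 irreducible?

No

Write m(x) = x^5 + x^2 - x - 1.
Check for roots in 𝔽_3: m(0) = 2; m(1) = 0 → root; m(2) = 0 → root.
m(1) = 0, so (x − 1) divides m(x); m is reducible.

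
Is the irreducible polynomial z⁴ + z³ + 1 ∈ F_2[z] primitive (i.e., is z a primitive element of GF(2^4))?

Write f(z) = z⁴ + z³ + 1.
|GF(2^4)^×| = 2^4 − 1 = 15. Prime factorization: 15 = 3·5.
f is primitive ⇔ z has order 15 in GF(2)[z]/(f), i.e. z^(15/q) ≠ 1 for each prime q | 15.
z^(5) mod f = z³ + z + 1.
z^(3) mod f = z³.
None equal 1, so z has full order 15; f is primitive.

Yes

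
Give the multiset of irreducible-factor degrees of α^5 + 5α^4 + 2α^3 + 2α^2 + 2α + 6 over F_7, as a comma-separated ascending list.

1, 1, 1, 2

Write f(α) = α^5 + 5α^4 + 2α^3 + 2α^2 + 2α + 6.
Linear factors from roots: (α + 3), (α + 2).
Complete factorization: f(α) = (α + 2)·(α + 3)^2·(α^2 + 4α + 5).
Factor degrees with multiplicity: 1 + 1 + 1 + 2 = 5.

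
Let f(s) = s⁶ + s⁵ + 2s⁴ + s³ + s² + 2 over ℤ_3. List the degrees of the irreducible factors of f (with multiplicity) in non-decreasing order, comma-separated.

Roots in ℤ_3: f(0) = 2; f(1) = 2; f(2) = 1.
Complete factorization: f(s) = (s⁶ + s⁵ + 2s⁴ + s³ + s² + 2).
Factor degrees with multiplicity: 6 = 6.

6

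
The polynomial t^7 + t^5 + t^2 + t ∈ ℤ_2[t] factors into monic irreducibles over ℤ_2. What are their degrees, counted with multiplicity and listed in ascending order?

1, 1, 2, 3

Write f(t) = t^7 + t^5 + t^2 + t.
Roots in ℤ_2: f(0) = 0 → root; f(1) = 0 → root.
Linear factors from roots: (t), (t + 1).
Complete factorization: f(t) = (t)·(t + 1)·(t^2 + t + 1)·(t^3 + t + 1).
Factor degrees with multiplicity: 1 + 1 + 2 + 3 = 7.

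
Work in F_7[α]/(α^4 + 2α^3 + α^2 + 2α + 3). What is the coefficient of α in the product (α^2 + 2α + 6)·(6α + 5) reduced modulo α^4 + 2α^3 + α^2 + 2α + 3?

Multiply in F_7[α]: (α^2 + 2α + 6)·(6α + 5) = 6α^3 + 3α^2 + 4α + 2.
Reduced: 6α^3 + 3α^2 + 4α + 2.

4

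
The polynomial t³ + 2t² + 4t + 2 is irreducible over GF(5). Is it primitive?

Yes

Write f(t) = t³ + 2t² + 4t + 2.
|GF(5^3)^×| = 5^3 − 1 = 124. Prime factorization: 124 = 2^2·31.
f is primitive ⇔ t has order 124 in GF(5)[t]/(f), i.e. t^(124/q) ≠ 1 for each prime q | 124.
t^(62) mod f = 4.
t^(4) mod f = t + 4.
None equal 1, so t has full order 124; f is primitive.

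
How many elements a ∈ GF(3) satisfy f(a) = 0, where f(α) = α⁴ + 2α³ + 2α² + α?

Evaluate at each of the 3 elements of GF(3):
f(0) = 0 → root; f(1) = 0 → root; f(2) = 0 → root.
Roots: {0, 1, 2}.

3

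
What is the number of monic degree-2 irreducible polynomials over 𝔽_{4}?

6

x^(4^2) − x is the product of all monic irreducibles of degree dividing 2; Möbius inversion gives N = (1/2) Σ μ(2/d)·4^d.
Divisors of 2: 1, 2; μ(2/d) for each: -1, 1.
Σ = − 4^1 + 4^2 = 12.
N = 12/2 = 6.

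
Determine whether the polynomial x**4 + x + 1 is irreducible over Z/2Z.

Write h(x) = x**4 + x + 1.
Check for roots in Z/2Z: h(0) = 1; h(1) = 1.
No roots, so no linear factors.
Monic irreducibles of degree 2 over GF(2): x**2 + x + 1.
None of them divide h (all give nonzero remainder).
No irreducible factor of degree ≤ 2 exists, so h is irreducible over GF(2).

Yes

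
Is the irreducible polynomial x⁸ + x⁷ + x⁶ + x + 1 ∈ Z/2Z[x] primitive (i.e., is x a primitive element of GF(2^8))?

Write f(x) = x⁸ + x⁷ + x⁶ + x + 1.
|GF(2^8)^×| = 2^8 − 1 = 255. Prime factorization: 255 = 3·5·17.
f is primitive ⇔ x has order 255 in GF(2)[x]/(f), i.e. x^(255/q) ≠ 1 for each prime q | 255.
x^(85) mod f = x⁷ + x⁵ + x³ + x².
x^(51) mod f = x⁷ + x⁴ + x + 1.
x^(15) mod f = x⁷ + x⁶ + x⁵ + x³ + x² + x.
None equal 1, so x has full order 255; f is primitive.

Yes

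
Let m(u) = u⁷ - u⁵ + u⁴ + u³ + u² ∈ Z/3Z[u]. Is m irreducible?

Check for roots in Z/3Z: m(0) = 0 → root; m(1) = 0 → root; m(2) = 1.
m(0) = 0, so (u) divides m(u); m is reducible.

No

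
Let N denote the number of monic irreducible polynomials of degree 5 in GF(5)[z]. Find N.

624

Gauss's count: N_{5}(5) = (1/5) Σ_{d|5} μ(5/d)·5^d.
Divisors of 5: 1, 5; μ(5/d) for each: -1, 1.
Σ = − 5^1 + 5^5 = 3120.
N = 3120/5 = 624.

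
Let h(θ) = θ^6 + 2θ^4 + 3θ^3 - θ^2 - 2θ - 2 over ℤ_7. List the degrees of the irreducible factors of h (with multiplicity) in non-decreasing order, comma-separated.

Linear factors from roots: (θ + 3), (θ + 2).
Complete factorization: h(θ) = (θ + 2)·(θ + 3)^3·(θ^2 + 3θ + 1).
Factor degrees with multiplicity: 1 + 1 + 1 + 1 + 2 = 6.

1, 1, 1, 1, 2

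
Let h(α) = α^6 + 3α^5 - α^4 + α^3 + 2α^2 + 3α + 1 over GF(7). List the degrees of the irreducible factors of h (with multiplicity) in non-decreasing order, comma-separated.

1, 2, 3

Linear factors from roots: (α + 3).
Complete factorization: h(α) = (α + 3)·(α^2 + 3α - 1)·(α^3 - 3α^2 + 2α + 2).
Factor degrees with multiplicity: 1 + 2 + 3 = 6.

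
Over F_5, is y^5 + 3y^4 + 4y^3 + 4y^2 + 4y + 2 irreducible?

Write m(y) = y^5 + 3y^4 + 4y^3 + 4y^2 + 4y + 2.
Check for roots in F_5: m(0) = 2; m(1) = 3; m(2) = 3; m(3) = 4; m(4) = 0 → root.
m(4) = 0, so (y − 4) divides m(y); m is reducible.

No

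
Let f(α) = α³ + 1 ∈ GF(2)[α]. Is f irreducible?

Check for roots in GF(2): f(0) = 1; f(1) = 0 → root.
f(1) = 0, so (α − 1) divides f(α); f is reducible.

No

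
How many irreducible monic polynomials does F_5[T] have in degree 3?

40

x^(5^3) − x is the product of all monic irreducibles of degree dividing 3; Möbius inversion gives N = (1/3) Σ μ(3/d)·5^d.
Divisors of 3: 1, 3; μ(3/d) for each: -1, 1.
Σ = − 5^1 + 5^3 = 120.
N = 120/3 = 40.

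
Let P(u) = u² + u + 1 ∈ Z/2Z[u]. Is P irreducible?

Yes

Check for roots in Z/2Z: P(0) = 1; P(1) = 1.
No roots. A degree-2 polynomial over a field with no linear factor is irreducible.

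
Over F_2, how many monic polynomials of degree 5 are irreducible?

The number of monic irreducibles of degree 5 over GF(2) is (1/5)·Σ_{d∣5} μ(5/d) 2^d.
Divisors of 5: 1, 5; μ(5/d) for each: -1, 1.
Σ = − 2^1 + 2^5 = 30.
N = 30/5 = 6.

6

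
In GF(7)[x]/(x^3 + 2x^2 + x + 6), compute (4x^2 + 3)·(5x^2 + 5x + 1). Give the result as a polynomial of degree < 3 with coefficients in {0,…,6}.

Multiply in GF(7)[x]: (4x^2 + 3)·(5x^2 + 5x + 1) = 6x^4 + 6x^3 + 5x^2 + x + 3.
Reduce using x^3 ≡ 5x^2 + 6x + 1 (mod x^3 + 2x^2 + x + 6).
Reduced: 4x^2 + 6x + 4.

4x^2 + 6x + 4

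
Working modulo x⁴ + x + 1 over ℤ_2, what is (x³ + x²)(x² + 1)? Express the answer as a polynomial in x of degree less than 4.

x^3 + 1

Multiply in ℤ_2[x]: (x³ + x²)·(x² + 1) = x⁵ + x⁴ + x³ + x².
Reduce using x⁴ ≡ x + 1 (mod x⁴ + x + 1).
Reduced: x³ + 1.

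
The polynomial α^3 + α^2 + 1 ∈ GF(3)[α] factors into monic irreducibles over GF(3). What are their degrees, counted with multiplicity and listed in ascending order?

Write f(α) = α^3 + α^2 + 1.
Roots in GF(3): f(0) = 1; f(1) = 0 → root; f(2) = 1.
Linear factors from roots: (α + 2).
Complete factorization: f(α) = (α + 2)·(α^2 + 2α + 2).
Factor degrees with multiplicity: 1 + 2 = 3.

1, 2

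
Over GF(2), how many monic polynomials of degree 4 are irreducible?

3

By the necklace-counting formula, N_2(4) = (1/4) Σ_{d|4} μ(4/d)·2^d.
Divisors of 4: 1, 2, 4; μ(4/d) for each: 0, -1, 1.
Σ = − 2^2 + 2^4 = 12.
N = 12/4 = 3.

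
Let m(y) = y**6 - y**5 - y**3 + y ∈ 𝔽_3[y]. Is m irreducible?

Check for roots in 𝔽_3: m(0) = 0 → root; m(1) = 0 → root; m(2) = 2.
m(0) = 0, so (y) divides m(y); m is reducible.

No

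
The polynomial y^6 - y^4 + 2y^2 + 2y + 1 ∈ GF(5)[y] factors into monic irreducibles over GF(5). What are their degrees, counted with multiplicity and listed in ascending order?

Write g(y) = y^6 - y^4 + 2y^2 + 2y + 1.
Roots in GF(5): g(0) = 1; g(1) = 0 → root; g(2) = 1; g(3) = 3; g(4) = 1.
Linear factors from roots: (y - 1).
Complete factorization: g(y) = (y - 1)·(y^2 - y + 1)·(y^3 + 2y^2 + y - 1).
Factor degrees with multiplicity: 1 + 2 + 3 = 6.

1, 2, 3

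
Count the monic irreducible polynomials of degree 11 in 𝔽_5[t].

4438920

x^(5^11) − x is the product of all monic irreducibles of degree dividing 11; Möbius inversion gives N = (1/11) Σ μ(11/d)·5^d.
Divisors of 11: 1, 11; μ(11/d) for each: -1, 1.
Σ = − 5^1 + 5^11 = 48828120.
N = 48828120/11 = 4438920.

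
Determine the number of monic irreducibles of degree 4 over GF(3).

18

x^(3^4) − x is the product of all monic irreducibles of degree dividing 4; Möbius inversion gives N = (1/4) Σ μ(4/d)·3^d.
Divisors of 4: 1, 2, 4; μ(4/d) for each: 0, -1, 1.
Σ = − 3^2 + 3^4 = 72.
N = 72/4 = 18.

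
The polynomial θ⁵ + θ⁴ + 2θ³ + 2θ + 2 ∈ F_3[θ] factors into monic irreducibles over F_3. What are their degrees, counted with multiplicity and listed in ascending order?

5

Write f(θ) = θ⁵ + θ⁴ + 2θ³ + 2θ + 2.
Roots in F_3: f(0) = 2; f(1) = 2; f(2) = 1.
Complete factorization: f(θ) = (θ⁵ + θ⁴ + 2θ³ + 2θ + 2).
Factor degrees with multiplicity: 5 = 5.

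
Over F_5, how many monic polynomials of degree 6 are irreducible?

2580

By the necklace-counting formula, N_5(6) = (1/6) Σ_{d|6} μ(6/d)·5^d.
Divisors of 6: 1, 2, 3, 6; μ(6/d) for each: 1, -1, -1, 1.
Σ = 5^1 − 5^2 − 5^3 + 5^6 = 15480.
N = 15480/6 = 2580.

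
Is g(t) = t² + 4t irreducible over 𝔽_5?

No

Check for roots in 𝔽_5: g(0) = 0 → root; g(1) = 0 → root; g(2) = 2; g(3) = 1; g(4) = 2.
g(0) = 0, so (t) divides g(t); g is reducible.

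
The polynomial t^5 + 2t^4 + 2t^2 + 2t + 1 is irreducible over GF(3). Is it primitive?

Write f(t) = t^5 + 2t^4 + 2t^2 + 2t + 1.
|GF(3^5)^×| = 3^5 − 1 = 242. Prime factorization: 242 = 2·11^2.
f is primitive ⇔ t has order 242 in GF(3)[t]/(f), i.e. t^(242/q) ≠ 1 for each prime q | 242.
t^(121) mod f = 2.
t^(22) mod f = t^4 + t^3 + 2.
None equal 1, so t has full order 242; f is primitive.

Yes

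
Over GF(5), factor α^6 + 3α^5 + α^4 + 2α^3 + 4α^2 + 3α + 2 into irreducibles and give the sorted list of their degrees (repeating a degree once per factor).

Write g(α) = α^6 + 3α^5 + α^4 + 2α^3 + 4α^2 + 3α + 2.
Roots in GF(5): g(0) = 2; g(1) = 1; g(2) = 1; g(3) = 0 → root; g(4) = 0 → root.
Linear factors from roots: (α + 2), (α + 1).
Complete factorization: g(α) = (α + 1)·(α + 2)·(α^2 + 2α + 4)·(α^2 + 3α + 4).
Factor degrees with multiplicity: 1 + 1 + 2 + 2 = 6.

1, 1, 2, 2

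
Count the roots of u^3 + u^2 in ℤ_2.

2

Write f(u) = u^3 + u^2.
Evaluate at each of the 2 elements of ℤ_2:
f(0) = 0 → root; f(1) = 0 → root.
Roots: {0, 1}.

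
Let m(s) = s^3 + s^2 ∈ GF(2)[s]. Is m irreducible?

Check for roots in GF(2): m(0) = 0 → root; m(1) = 0 → root.
m(0) = 0, so (s) divides m(s); m is reducible.

No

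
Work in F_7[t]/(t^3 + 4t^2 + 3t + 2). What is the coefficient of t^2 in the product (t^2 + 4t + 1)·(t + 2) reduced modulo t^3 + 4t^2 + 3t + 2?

Multiply in F_7[t]: (t^2 + 4t + 1)·(t + 2) = t^3 + 6t^2 + 2t + 2.
Reduce using t^3 ≡ 3t^2 + 4t + 5 (mod t^3 + 4t^2 + 3t + 2).
Reduced: 2t^2 + 6t.

2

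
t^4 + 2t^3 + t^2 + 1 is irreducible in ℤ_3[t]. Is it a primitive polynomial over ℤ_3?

No

Write f(t) = t^4 + 2t^3 + t^2 + 1.
|GF(3^4)^×| = 3^4 − 1 = 80. Prime factorization: 80 = 2^4·5.
f is primitive ⇔ t has order 80 in GF(3)[t]/(f), i.e. t^(80/q) ≠ 1 for each prime q | 80.
t^(40) mod f = 1
t^(16) mod f = t^3 + t^2 + 2t.
Since t^(40) = 1, the order of t divides 40 < 80; not primitive.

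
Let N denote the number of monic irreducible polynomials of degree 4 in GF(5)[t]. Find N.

150

The number of monic irreducibles of degree 4 over GF(5) is (1/4)·Σ_{d∣4} μ(4/d) 5^d.
Divisors of 4: 1, 2, 4; μ(4/d) for each: 0, -1, 1.
Σ = − 5^2 + 5^4 = 600.
N = 600/4 = 150.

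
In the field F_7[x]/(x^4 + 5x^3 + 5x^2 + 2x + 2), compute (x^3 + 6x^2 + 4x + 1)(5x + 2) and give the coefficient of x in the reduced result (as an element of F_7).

3

Multiply in F_7[x]: (x^3 + 6x^2 + 4x + 1)·(5x + 2) = 5x^4 + 4x^3 + 4x^2 + 6x + 2.
Reduce using x^4 ≡ 2x^3 + 2x^2 + 5x + 5 (mod x^4 + 5x^3 + 5x^2 + 2x + 2).
Reduced: 3x + 6.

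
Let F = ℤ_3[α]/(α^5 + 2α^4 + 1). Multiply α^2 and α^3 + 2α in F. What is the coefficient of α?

0

Multiply in ℤ_3[α]: (α^2)·(α^3 + 2α) = α^5 + 2α^3.
Reduce using α^5 ≡ α^4 + 2 (mod α^5 + 2α^4 + 1).
Reduced: α^4 + 2α^3 + 2.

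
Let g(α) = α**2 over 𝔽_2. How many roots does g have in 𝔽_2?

Evaluate at each of the 2 elements of 𝔽_2:
g(0) = 0 → root; g(1) = 1.
Roots: {0}.

1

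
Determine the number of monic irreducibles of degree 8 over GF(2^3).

2096640

x^(8^8) − x is the product of all monic irreducibles of degree dividing 8; Möbius inversion gives N = (1/8) Σ μ(8/d)·8^d.
Divisors of 8: 1, 2, 4, 8; μ(8/d) for each: 0, 0, -1, 1.
Σ = − 8^4 + 8^8 = 16773120.
N = 16773120/8 = 2096640.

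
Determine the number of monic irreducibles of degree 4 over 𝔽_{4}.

Gauss's count: N_{4}(4) = (1/4) Σ_{d|4} μ(4/d)·4^d.
Divisors of 4: 1, 2, 4; μ(4/d) for each: 0, -1, 1.
Σ = − 4^2 + 4^4 = 240.
N = 240/4 = 60.

60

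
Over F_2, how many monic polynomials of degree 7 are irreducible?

18

Gauss's count: N_{2}(7) = (1/7) Σ_{d|7} μ(7/d)·2^d.
Divisors of 7: 1, 7; μ(7/d) for each: -1, 1.
Σ = − 2^1 + 2^7 = 126.
N = 126/7 = 18.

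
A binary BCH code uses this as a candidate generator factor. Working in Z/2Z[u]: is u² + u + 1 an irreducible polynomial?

Write f(u) = u² + u + 1.
Check for roots in Z/2Z: f(0) = 1; f(1) = 1.
No roots. A degree-2 polynomial over a field with no linear factor is irreducible.

Yes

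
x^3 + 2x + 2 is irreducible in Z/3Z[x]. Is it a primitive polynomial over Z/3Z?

Write f(x) = x^3 + 2x + 2.
|GF(3^3)^×| = 3^3 − 1 = 26. Prime factorization: 26 = 2·13.
f is primitive ⇔ x has order 26 in GF(3)[x]/(f), i.e. x^(26/q) ≠ 1 for each prime q | 26.
x^(13) mod f = 1
x^(2) mod f = x^2.
Since x^(13) = 1, the order of x divides 13 < 26; not primitive.

No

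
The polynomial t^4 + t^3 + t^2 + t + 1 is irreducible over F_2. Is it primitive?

Write f(t) = t^4 + t^3 + t^2 + t + 1.
|GF(2^4)^×| = 2^4 − 1 = 15. Prime factorization: 15 = 3·5.
f is primitive ⇔ t has order 15 in GF(2)[t]/(f), i.e. t^(15/q) ≠ 1 for each prime q | 15.
t^(5) mod f = 1
t^(3) mod f = t^3.
Since t^(5) = 1, the order of t divides 5 < 15; not primitive.

No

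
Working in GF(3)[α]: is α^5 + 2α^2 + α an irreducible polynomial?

Write f(α) = α^5 + 2α^2 + α.
Check for roots in GF(3): f(0) = 0 → root; f(1) = 1; f(2) = 0 → root.
f(0) = 0, so (α) divides f(α); f is reducible.

No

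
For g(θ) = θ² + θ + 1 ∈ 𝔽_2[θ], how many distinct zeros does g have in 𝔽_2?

0

Evaluate at each of the 2 elements of 𝔽_2:
g(0) = 1; g(1) = 1.
No element is a root.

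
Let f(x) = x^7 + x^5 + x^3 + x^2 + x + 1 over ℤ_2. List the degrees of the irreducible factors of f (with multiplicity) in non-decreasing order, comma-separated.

Roots in ℤ_2: f(0) = 1; f(1) = 0 → root.
Linear factors from roots: (x + 1).
Complete factorization: f(x) = (x + 1)^2·(x^2 + x + 1)·(x^3 + x^2 + 1).
Factor degrees with multiplicity: 1 + 1 + 2 + 3 = 7.

1, 1, 2, 3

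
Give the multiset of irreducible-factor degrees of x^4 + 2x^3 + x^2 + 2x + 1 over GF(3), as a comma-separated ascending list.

Write h(x) = x^4 + 2x^3 + x^2 + 2x + 1.
Roots in GF(3): h(0) = 1; h(1) = 1; h(2) = 2.
Complete factorization: h(x) = (x^4 + 2x^3 + x^2 + 2x + 1).
Factor degrees with multiplicity: 4 = 4.

4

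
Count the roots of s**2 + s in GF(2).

2

Write f(s) = s**2 + s.
Evaluate at each of the 2 elements of GF(2):
f(0) = 0 → root; f(1) = 0 → root.
Roots: {0, 1}.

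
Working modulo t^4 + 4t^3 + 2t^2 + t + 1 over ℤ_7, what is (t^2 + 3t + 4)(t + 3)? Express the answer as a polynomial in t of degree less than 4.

Multiply in ℤ_7[t]: (t^2 + 3t + 4)·(t + 3) = t^3 + 6t^2 + 6t + 5.
Reduced: t^3 + 6t^2 + 6t + 5.

t^3 + 6t^2 + 6t + 5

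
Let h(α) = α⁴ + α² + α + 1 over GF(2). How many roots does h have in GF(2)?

1

Evaluate at each of the 2 elements of GF(2):
h(0) = 1; h(1) = 0 → root.
Roots: {1}.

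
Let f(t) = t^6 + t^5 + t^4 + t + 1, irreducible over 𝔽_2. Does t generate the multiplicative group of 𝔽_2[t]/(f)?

|GF(2^6)^×| = 2^6 − 1 = 63. Prime factorization: 63 = 3^2·7.
f is primitive ⇔ t has order 63 in GF(2)[t]/(f), i.e. t^(63/q) ≠ 1 for each prime q | 63.
t^(21) mod f = t^4 + t^3 + 1.
t^(9) mod f = t^5 + t^2 + t + 1.
None equal 1, so t has full order 63; f is primitive.

Yes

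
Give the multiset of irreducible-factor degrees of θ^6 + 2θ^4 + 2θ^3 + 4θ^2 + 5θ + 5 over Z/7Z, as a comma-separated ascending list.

1, 1, 1, 3

Write f(θ) = θ^6 + 2θ^4 + 2θ^3 + 4θ^2 + 5θ + 5.
Linear factors from roots: (θ + 4), (θ + 2).
Complete factorization: f(θ) = (θ + 2)·(θ + 4)^2·(θ^3 + 4θ^2 + 3).
Factor degrees with multiplicity: 1 + 1 + 1 + 3 = 6.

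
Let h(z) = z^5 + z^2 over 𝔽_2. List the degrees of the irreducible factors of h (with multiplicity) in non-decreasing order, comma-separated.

Roots in 𝔽_2: h(0) = 0 → root; h(1) = 0 → root.
Linear factors from roots: (z), (z + 1).
Complete factorization: h(z) = (z + 1)·(z)^2·(z^2 + z + 1).
Factor degrees with multiplicity: 1 + 1 + 1 + 2 = 5.

1, 1, 1, 2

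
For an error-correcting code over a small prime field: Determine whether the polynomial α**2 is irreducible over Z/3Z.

Write f(α) = α**2.
Check for roots in Z/3Z: f(0) = 0 → root; f(1) = 1; f(2) = 1.
f(0) = 0, so (α) divides f(α); f is reducible.

No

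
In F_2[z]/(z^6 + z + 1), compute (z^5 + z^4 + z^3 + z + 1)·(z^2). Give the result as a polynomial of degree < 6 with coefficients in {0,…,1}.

z^5 + z^3 + 1

Multiply in F_2[z]: (z^5 + z^4 + z^3 + z + 1)·(z^2) = z^7 + z^6 + z^5 + z^3 + z^2.
Reduce using z^6 ≡ z + 1 (mod z^6 + z + 1).
Reduced: z^5 + z^3 + 1.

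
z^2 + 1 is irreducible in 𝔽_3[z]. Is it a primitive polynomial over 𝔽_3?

Write f(z) = z^2 + 1.
|GF(3^2)^×| = 3^2 − 1 = 8. Prime factorization: 8 = 2^3.
f is primitive ⇔ z has order 8 in GF(3)[z]/(f), i.e. z^(8/q) ≠ 1 for each prime q | 8.
z^(4) mod f = 1
Since z^(4) = 1, the order of z divides 4 < 8; not primitive.

No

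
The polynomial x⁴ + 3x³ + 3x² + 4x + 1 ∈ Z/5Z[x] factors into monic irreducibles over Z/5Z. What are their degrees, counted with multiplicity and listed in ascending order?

4

Write f(x) = x⁴ + 3x³ + 3x² + 4x + 1.
Roots in Z/5Z: f(0) = 1; f(1) = 2; f(2) = 1; f(3) = 2; f(4) = 3.
Complete factorization: f(x) = (x⁴ + 3x³ + 3x² + 4x + 1).
Factor degrees with multiplicity: 4 = 4.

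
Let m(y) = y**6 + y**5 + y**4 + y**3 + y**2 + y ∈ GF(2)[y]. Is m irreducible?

No

Check for roots in GF(2): m(0) = 0 → root; m(1) = 0 → root.
m(0) = 0, so (y) divides m(y); m is reducible.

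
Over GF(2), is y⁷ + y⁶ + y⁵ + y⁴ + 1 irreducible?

Yes

Write P(y) = y⁷ + y⁶ + y⁵ + y⁴ + 1.
Check for roots in GF(2): P(0) = 1; P(1) = 1.
No roots, so no linear factors.
Monic irreducibles of degree 2 over GF(2): y² + y + 1.
None of them divide P (all give nonzero remainder).
Monic irreducibles of degree 3 over GF(2): y³ + y + 1, y³ + y² + 1.
None of them divide P (all give nonzero remainder).
No irreducible factor of degree ≤ 3 exists, so P is irreducible over GF(2).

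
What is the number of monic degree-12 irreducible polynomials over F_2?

335

By the necklace-counting formula, N_2(12) = (1/12) Σ_{d|12} μ(12/d)·2^d.
Divisors of 12: 1, 2, 3, 4, 6, 12; μ(12/d) for each: 0, 1, 0, -1, -1, 1.
Σ = 2^2 − 2^4 − 2^6 + 2^12 = 4020.
N = 4020/12 = 335.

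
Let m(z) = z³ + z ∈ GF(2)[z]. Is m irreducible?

No

Check for roots in GF(2): m(0) = 0 → root; m(1) = 0 → root.
m(0) = 0, so (z) divides m(z); m is reducible.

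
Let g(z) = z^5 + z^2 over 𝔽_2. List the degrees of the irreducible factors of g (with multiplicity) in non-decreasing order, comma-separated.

Roots in 𝔽_2: g(0) = 0 → root; g(1) = 0 → root.
Linear factors from roots: (z), (z + 1).
Complete factorization: g(z) = (z + 1)·(z)^2·(z^2 + z + 1).
Factor degrees with multiplicity: 1 + 1 + 1 + 2 = 5.

1, 1, 1, 2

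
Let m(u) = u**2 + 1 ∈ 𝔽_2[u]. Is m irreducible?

Check for roots in 𝔽_2: m(0) = 1; m(1) = 0 → root.
m(1) = 0, so (u − 1) divides m(u); m is reducible.

No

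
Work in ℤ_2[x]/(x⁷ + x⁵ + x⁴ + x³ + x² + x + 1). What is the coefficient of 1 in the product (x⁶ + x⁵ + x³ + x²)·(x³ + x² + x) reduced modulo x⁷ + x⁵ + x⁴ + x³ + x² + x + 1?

Multiply in ℤ_2[x]: (x⁶ + x⁵ + x³ + x²)·(x³ + x² + x) = x⁹ + x³.
Reduce using x⁷ ≡ x⁵ + x⁴ + x³ + x² + x + 1 (mod x⁷ + x⁵ + x⁴ + x³ + x² + x + 1).
Reduced: x⁶ + x³ + x + 1.

1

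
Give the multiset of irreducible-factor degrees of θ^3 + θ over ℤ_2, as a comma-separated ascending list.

1, 1, 1

Write f(θ) = θ^3 + θ.
Roots in ℤ_2: f(0) = 0 → root; f(1) = 0 → root.
Linear factors from roots: (θ), (θ + 1).
Complete factorization: f(θ) = (θ)·(θ + 1)^2.
Factor degrees with multiplicity: 1 + 1 + 1 = 3.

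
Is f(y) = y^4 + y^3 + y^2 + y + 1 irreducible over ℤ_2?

Check for roots in ℤ_2: f(0) = 1; f(1) = 1.
No roots, so no linear factors.
Monic irreducibles of degree 2 over GF(2): y^2 + y + 1.
None of them divide f (all give nonzero remainder).
No irreducible factor of degree ≤ 2 exists, so f is irreducible over GF(2).

Yes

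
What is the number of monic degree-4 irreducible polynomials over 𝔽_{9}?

1620

Gauss's count: N_{9}(4) = (1/4) Σ_{d|4} μ(4/d)·9^d.
Divisors of 4: 1, 2, 4; μ(4/d) for each: 0, -1, 1.
Σ = − 9^2 + 9^4 = 6480.
N = 6480/4 = 1620.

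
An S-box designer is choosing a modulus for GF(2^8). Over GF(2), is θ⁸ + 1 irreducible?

No

Write g(θ) = θ⁸ + 1.
Check for roots in GF(2): g(0) = 1; g(1) = 0 → root.
g(1) = 0, so (θ − 1) divides g(θ); g is reducible.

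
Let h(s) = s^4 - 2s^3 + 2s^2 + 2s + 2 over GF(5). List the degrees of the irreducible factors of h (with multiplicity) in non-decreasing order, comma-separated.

1, 1, 2

Roots in GF(5): h(0) = 2; h(1) = 0 → root; h(2) = 4; h(3) = 3; h(4) = 0 → root.
Linear factors from roots: (s - 1), (s + 1).
Complete factorization: h(s) = (s + 1)·(s - 1)·(s^2 - 2s - 2).
Factor degrees with multiplicity: 1 + 1 + 2 = 4.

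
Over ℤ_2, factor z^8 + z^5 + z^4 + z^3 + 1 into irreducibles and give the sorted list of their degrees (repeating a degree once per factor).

Write f(z) = z^8 + z^5 + z^4 + z^3 + 1.
Roots in ℤ_2: f(0) = 1; f(1) = 1.
Complete factorization: f(z) = (z^8 + z^5 + z^4 + z^3 + 1).
Factor degrees with multiplicity: 8 = 8.

8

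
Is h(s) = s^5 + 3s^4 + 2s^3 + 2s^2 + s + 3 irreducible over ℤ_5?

Check for roots in ℤ_5: h(0) = 3; h(1) = 2; h(2) = 4; h(3) = 4; h(4) = 4.
No roots, so no linear factors.
Degree-2 irreducible divisors: test the 10 monic irreducibles of degree 2 over GF(5).
None of them divide h (all give nonzero remainder).
No irreducible factor of degree ≤ 2 exists, so h is irreducible over GF(5).

Yes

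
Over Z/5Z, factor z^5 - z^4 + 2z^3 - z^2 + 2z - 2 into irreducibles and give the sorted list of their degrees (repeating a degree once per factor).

Write g(z) = z^5 - z^4 + 2z^3 - z^2 + 2z - 2.
Roots in Z/5Z: g(0) = 3; g(1) = 1; g(2) = 0 → root; g(3) = 1; g(4) = 1.
Linear factors from roots: (z - 2).
Complete factorization: g(z) = (z - 2)^2·(z^3 - 2z^2 + 2).
Factor degrees with multiplicity: 1 + 1 + 3 = 5.

1, 1, 3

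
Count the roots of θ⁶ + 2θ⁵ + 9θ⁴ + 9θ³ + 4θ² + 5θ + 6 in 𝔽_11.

Write f(θ) = θ⁶ + 2θ⁵ + 9θ⁴ + 9θ³ + 4θ² + 5θ + 6.
Evaluate at each of the 11 elements of 𝔽_11:
f(0) = 6; f(1) = 3; f(2) = 2; f(3) = 0 → root; f(4) = 6; f(5) = 2; f(6) = 8; f(7) = 9; f(8) = 8; f(9) = 7; f(10) = 4.
Roots: {3}.

1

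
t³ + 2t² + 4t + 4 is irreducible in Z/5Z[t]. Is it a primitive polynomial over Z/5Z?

Write f(t) = t³ + 2t² + 4t + 4.
|GF(5^3)^×| = 5^3 − 1 = 124. Prime factorization: 124 = 2^2·31.
f is primitive ⇔ t has order 124 in GF(5)[t]/(f), i.e. t^(124/q) ≠ 1 for each prime q | 124.
t^(62) mod f = 1
t^(4) mod f = 4t + 3.
Since t^(62) = 1, the order of t divides 62 < 124; not primitive.

No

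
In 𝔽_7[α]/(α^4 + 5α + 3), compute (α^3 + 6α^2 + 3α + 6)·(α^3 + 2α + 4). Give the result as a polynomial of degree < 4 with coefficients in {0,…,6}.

Multiply in 𝔽_7[α]: (α^3 + 6α^2 + 3α + 6)·(α^3 + 2α + 4) = α^6 + 6α^5 + 5α^4 + α^3 + 2α^2 + 3α + 3.
Reduce using α^4 ≡ 2α + 4 (mod α^4 + 5α + 3).
Reduced: 3α^3 + 4α^2 + 2α + 2.

3α^3 + 4α^2 + 2α + 2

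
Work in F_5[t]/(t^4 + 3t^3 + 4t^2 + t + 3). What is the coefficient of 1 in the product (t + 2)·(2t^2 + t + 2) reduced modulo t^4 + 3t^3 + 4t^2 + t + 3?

4

Multiply in F_5[t]: (t + 2)·(2t^2 + t + 2) = 2t^3 + 4t + 4.
Reduced: 2t^3 + 4t + 4.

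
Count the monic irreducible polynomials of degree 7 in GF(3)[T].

312

The number of monic irreducibles of degree 7 over GF(3) is (1/7)·Σ_{d∣7} μ(7/d) 3^d.
Divisors of 7: 1, 7; μ(7/d) for each: -1, 1.
Σ = − 3^1 + 3^7 = 2184.
N = 2184/7 = 312.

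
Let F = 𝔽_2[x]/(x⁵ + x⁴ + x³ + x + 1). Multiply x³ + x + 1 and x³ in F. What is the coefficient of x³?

0

Multiply in 𝔽_2[x]: (x³ + x + 1)·(x³) = x⁶ + x⁴ + x³.
Reduce using x⁵ ≡ x⁴ + x³ + x + 1 (mod x⁵ + x⁴ + x³ + x + 1).
Reduced: x⁴ + x² + 1.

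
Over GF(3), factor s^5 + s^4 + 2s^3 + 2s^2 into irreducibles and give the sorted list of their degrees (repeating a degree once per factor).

1, 1, 1, 1, 1

Write f(s) = s^5 + s^4 + 2s^3 + 2s^2.
Roots in GF(3): f(0) = 0 → root; f(1) = 0 → root; f(2) = 0 → root.
Linear factors from roots: (s), (s + 2), (s + 1).
Complete factorization: f(s) = (s + 2)·(s)^2·(s + 1)^2.
Factor degrees with multiplicity: 1 + 1 + 1 + 1 + 1 = 5.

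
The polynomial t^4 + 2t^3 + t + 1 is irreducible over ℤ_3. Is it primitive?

Write f(t) = t^4 + 2t^3 + t + 1.
|GF(3^4)^×| = 3^4 − 1 = 80. Prime factorization: 80 = 2^4·5.
f is primitive ⇔ t has order 80 in GF(3)[t]/(f), i.e. t^(80/q) ≠ 1 for each prime q | 80.
t^(40) mod f = 1
t^(16) mod f = 2t^2 + 2t + 1.
Since t^(40) = 1, the order of t divides 40 < 80; not primitive.

No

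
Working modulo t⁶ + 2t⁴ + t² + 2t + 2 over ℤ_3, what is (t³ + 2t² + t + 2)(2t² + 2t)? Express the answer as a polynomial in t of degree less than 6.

Multiply in ℤ_3[t]: (t³ + 2t² + t + 2)·(2t² + 2t) = 2t⁵ + t.
Reduced: 2t⁵ + t.

2t^5 + t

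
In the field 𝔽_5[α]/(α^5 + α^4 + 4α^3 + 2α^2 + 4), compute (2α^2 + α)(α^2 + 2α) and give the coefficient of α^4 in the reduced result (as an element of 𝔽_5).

Multiply in 𝔽_5[α]: (2α^2 + α)·(α^2 + 2α) = 2α^4 + 2α^2.
Reduced: 2α^4 + 2α^2.

2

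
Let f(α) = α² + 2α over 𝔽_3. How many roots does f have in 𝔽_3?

2

Evaluate at each of the 3 elements of 𝔽_3:
f(0) = 0 → root; f(1) = 0 → root; f(2) = 2.
Roots: {0, 1}.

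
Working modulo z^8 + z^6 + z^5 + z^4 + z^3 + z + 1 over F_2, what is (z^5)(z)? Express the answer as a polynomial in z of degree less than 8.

Multiply in F_2[z]: (z^5)·(z) = z^6.
Reduced: z^6.

z^6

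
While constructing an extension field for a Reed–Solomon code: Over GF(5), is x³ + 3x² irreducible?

Write P(x) = x³ + 3x².
Check for roots in GF(5): P(0) = 0 → root; P(1) = 4; P(2) = 0 → root; P(3) = 4; P(4) = 2.
P(0) = 0, so (x) divides P(x); P is reducible.

No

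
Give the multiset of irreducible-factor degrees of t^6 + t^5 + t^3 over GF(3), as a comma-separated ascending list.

Write f(t) = t^6 + t^5 + t^3.
Roots in GF(3): f(0) = 0 → root; f(1) = 0 → root; f(2) = 2.
Linear factors from roots: (t), (t - 1).
Complete factorization: f(t) = (t - 1)·(t)^3·(t^2 - t - 1).
Factor degrees with multiplicity: 1 + 1 + 1 + 1 + 2 = 6.

1, 1, 1, 1, 2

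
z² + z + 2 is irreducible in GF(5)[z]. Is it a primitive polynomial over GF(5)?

Yes

Write f(z) = z² + z + 2.
|GF(5^2)^×| = 5^2 − 1 = 24. Prime factorization: 24 = 2^3·3.
f is primitive ⇔ z has order 24 in GF(5)[z]/(f), i.e. z^(24/q) ≠ 1 for each prime q | 24.
z^(12) mod f = 4.
z^(8) mod f = 3z + 1.
None equal 1, so z has full order 24; f is primitive.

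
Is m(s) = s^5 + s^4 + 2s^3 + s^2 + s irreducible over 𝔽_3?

Check for roots in 𝔽_3: m(0) = 0 → root; m(1) = 0 → root; m(2) = 1.
m(0) = 0, so (s) divides m(s); m is reducible.

No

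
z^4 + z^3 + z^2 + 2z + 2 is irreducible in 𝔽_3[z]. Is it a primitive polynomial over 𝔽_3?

Write f(z) = z^4 + z^3 + z^2 + 2z + 2.
|GF(3^4)^×| = 3^4 − 1 = 80. Prime factorization: 80 = 2^4·5.
f is primitive ⇔ z has order 80 in GF(3)[z]/(f), i.e. z^(80/q) ≠ 1 for each prime q | 80.
z^(40) mod f = 2.
z^(16) mod f = 2z^3 + 1.
None equal 1, so z has full order 80; f is primitive.

Yes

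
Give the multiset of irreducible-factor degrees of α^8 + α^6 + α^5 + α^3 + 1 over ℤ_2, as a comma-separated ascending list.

8

Write f(α) = α^8 + α^6 + α^5 + α^3 + 1.
Roots in ℤ_2: f(0) = 1; f(1) = 1.
Complete factorization: f(α) = (α^8 + α^6 + α^5 + α^3 + 1).
Factor degrees with multiplicity: 8 = 8.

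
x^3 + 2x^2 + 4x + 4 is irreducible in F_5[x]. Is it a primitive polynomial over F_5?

No

Write f(x) = x^3 + 2x^2 + 4x + 4.
|GF(5^3)^×| = 5^3 − 1 = 124. Prime factorization: 124 = 2^2·31.
f is primitive ⇔ x has order 124 in GF(5)[x]/(f), i.e. x^(124/q) ≠ 1 for each prime q | 124.
x^(62) mod f = 1
x^(4) mod f = 4x + 3.
Since x^(62) = 1, the order of x divides 62 < 124; not primitive.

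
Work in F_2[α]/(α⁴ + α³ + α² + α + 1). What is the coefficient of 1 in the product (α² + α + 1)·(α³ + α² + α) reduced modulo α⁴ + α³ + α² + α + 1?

1

Multiply in F_2[α]: (α² + α + 1)·(α³ + α² + α) = α⁵ + α³ + α.
Reduce using α⁴ ≡ α³ + α² + α + 1 (mod α⁴ + α³ + α² + α + 1).
Reduced: α³ + α + 1.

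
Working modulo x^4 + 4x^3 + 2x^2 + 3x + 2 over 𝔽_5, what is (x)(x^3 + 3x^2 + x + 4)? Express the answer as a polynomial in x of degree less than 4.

Multiply in 𝔽_5[x]: (x)·(x^3 + 3x^2 + x + 4) = x^4 + 3x^3 + x^2 + 4x.
Reduce using x^4 ≡ x^3 + 3x^2 + 2x + 3 (mod x^4 + 4x^3 + 2x^2 + 3x + 2).
Reduced: 4x^3 + 4x^2 + x + 3.

4x^3 + 4x^2 + x + 3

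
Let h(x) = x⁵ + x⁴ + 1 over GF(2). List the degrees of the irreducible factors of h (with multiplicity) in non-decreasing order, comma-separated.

2, 3

Roots in GF(2): h(0) = 1; h(1) = 1.
Complete factorization: h(x) = (x² + x + 1)·(x³ + x + 1).
Factor degrees with multiplicity: 2 + 3 = 5.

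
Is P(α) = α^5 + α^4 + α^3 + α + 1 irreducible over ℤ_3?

Check for roots in ℤ_3: P(0) = 1; P(1) = 2; P(2) = 2.
No roots, so no linear factors.
Monic irreducibles of degree 2 over GF(3): α^2 + 1, α^2 + α + 2, α^2 + 2α + 2.
None of them divide P (all give nonzero remainder).
No irreducible factor of degree ≤ 2 exists, so P is irreducible over GF(3).

Yes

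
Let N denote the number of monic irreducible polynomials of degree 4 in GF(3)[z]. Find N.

18

Gauss's count: N_{3}(4) = (1/4) Σ_{d|4} μ(4/d)·3^d.
Divisors of 4: 1, 2, 4; μ(4/d) for each: 0, -1, 1.
Σ = − 3^2 + 3^4 = 72.
N = 72/4 = 18.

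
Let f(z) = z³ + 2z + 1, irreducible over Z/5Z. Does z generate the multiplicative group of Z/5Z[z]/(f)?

No

|GF(5^3)^×| = 5^3 − 1 = 124. Prime factorization: 124 = 2^2·31.
f is primitive ⇔ z has order 124 in GF(5)[z]/(f), i.e. z^(124/q) ≠ 1 for each prime q | 124.
z^(62) mod f = 1
z^(4) mod f = 3z² + 4z.
Since z^(62) = 1, the order of z divides 62 < 124; not primitive.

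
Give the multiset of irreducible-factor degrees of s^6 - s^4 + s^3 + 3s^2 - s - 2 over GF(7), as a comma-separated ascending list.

6

Write f(s) = s^6 - s^4 + s^3 + 3s^2 - s - 2.
Complete factorization: f(s) = (s^6 - s^4 + s^3 + 3s^2 - s - 2).
Factor degrees with multiplicity: 6 = 6.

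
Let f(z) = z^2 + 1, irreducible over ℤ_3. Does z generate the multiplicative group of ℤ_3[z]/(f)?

No

|GF(3^2)^×| = 3^2 − 1 = 8. Prime factorization: 8 = 2^3.
f is primitive ⇔ z has order 8 in GF(3)[z]/(f), i.e. z^(8/q) ≠ 1 for each prime q | 8.
z^(4) mod f = 1
Since z^(4) = 1, the order of z divides 4 < 8; not primitive.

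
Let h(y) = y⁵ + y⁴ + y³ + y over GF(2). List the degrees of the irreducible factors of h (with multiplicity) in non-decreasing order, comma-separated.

1, 1, 3

Roots in GF(2): h(0) = 0 → root; h(1) = 0 → root.
Linear factors from roots: (y), (y + 1).
Complete factorization: h(y) = (y)·(y + 1)·(y³ + y + 1).
Factor degrees with multiplicity: 1 + 1 + 3 = 5.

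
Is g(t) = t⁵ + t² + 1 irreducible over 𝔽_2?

Yes

Check for roots in 𝔽_2: g(0) = 1; g(1) = 1.
No roots, so no linear factors.
Monic irreducibles of degree 2 over GF(2): t² + t + 1.
None of them divide g (all give nonzero remainder).
No irreducible factor of degree ≤ 2 exists, so g is irreducible over GF(2).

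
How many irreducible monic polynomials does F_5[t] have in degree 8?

The number of monic irreducibles of degree 8 over GF(5) is (1/8)·Σ_{d∣8} μ(8/d) 5^d.
Divisors of 8: 1, 2, 4, 8; μ(8/d) for each: 0, 0, -1, 1.
Σ = − 5^4 + 5^8 = 390000.
N = 390000/8 = 48750.

48750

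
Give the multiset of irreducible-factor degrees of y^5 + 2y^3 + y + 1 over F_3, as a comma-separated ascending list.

1, 1, 3

Write f(y) = y^5 + 2y^3 + y + 1.
Roots in F_3: f(0) = 1; f(1) = 2; f(2) = 0 → root.
Linear factors from roots: (y + 1).
Complete factorization: f(y) = (y + 1)^2·(y^3 + y^2 + 2y + 1).
Factor degrees with multiplicity: 1 + 1 + 3 = 5.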